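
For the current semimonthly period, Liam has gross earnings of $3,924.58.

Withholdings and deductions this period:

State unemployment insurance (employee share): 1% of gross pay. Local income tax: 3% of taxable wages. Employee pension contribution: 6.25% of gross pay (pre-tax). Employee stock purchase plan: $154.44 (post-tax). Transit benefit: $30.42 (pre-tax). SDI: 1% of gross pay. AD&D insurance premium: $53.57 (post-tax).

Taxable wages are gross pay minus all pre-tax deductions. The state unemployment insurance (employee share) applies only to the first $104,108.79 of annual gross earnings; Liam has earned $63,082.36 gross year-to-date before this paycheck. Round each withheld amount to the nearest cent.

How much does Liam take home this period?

Employee pension contribution: $3,924.58 × 0.0625 = $245.29
Transit benefit: $30.42
Pre-tax total = $245.29 + $30.42 = $275.71
Taxable wages = $3,924.58 − $275.71 = $3,648.87
Local income tax: $3,648.87 × 0.03 = $109.47
SDI: $3,924.58 × 0.01 = $39.25
State unemployment insurance (employee share): cap not yet reached, full $3,924.58 is subject → $3,924.58 × 0.01 = $39.25
AD&D insurance premium: $53.57
Employee stock purchase plan: $154.44
Total deductions = $245.29 + $30.42 + $109.47 + $39.25 + $39.25 + $53.57 + $154.44 = $671.69
Net pay = $3,924.58 − $671.69 = $3,252.89

$3,252.89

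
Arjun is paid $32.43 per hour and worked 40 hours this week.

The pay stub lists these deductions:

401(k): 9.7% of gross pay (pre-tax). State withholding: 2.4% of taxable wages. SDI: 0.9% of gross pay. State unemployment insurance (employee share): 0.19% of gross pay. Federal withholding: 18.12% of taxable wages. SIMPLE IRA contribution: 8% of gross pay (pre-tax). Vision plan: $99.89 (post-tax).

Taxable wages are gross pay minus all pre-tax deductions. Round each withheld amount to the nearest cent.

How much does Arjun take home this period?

Gross pay: 40 × $32.43 = $1,297.20
401(k): $1,297.20 × 0.097 = $125.83
SIMPLE IRA contribution: $1,297.20 × 0.08 = $103.78
Pre-tax total = $125.83 + $103.78 = $229.61
Taxable wages = $1,297.20 − $229.61 = $1,067.59
State withholding: $1,067.59 × 0.024 = $25.62
Federal withholding: $1,067.59 × 0.1812 = $193.45
State unemployment insurance (employee share): $1,297.20 × 0.0019 = $2.46
SDI: $1,297.20 × 0.009 = $11.67
Vision plan: $99.89
Total deductions = $125.83 + $103.78 + $25.62 + $193.45 + $2.46 + $11.67 + $99.89 = $562.70
Net pay = $1,297.20 − $562.70 = $734.50

$734.50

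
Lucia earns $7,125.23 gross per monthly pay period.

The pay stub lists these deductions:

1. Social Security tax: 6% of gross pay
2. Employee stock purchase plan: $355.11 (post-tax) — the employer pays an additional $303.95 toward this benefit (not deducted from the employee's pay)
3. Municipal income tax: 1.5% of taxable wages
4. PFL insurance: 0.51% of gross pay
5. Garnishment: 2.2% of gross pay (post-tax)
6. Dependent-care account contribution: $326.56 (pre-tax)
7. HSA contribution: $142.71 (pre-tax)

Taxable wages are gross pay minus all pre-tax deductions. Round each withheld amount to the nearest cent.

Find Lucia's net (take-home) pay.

Dependent-care account contribution: $326.56
HSA contribution: $142.71
Pre-tax total = $326.56 + $142.71 = $469.27
Taxable wages = $7,125.23 − $469.27 = $6,655.96
Municipal income tax: $6,655.96 × 0.015 = $99.84
Social Security tax: $7,125.23 × 0.06 = $427.51
PFL insurance: $7,125.23 × 0.0051 = $36.34
Garnishment: $7,125.23 × 0.022 = $156.76
Employee stock purchase plan: $355.11
(Employer's $303.95 toward employee stock purchase plan is not withheld from the employee.)
Total deductions = $326.56 + $142.71 + $99.84 + $427.51 + $36.34 + $156.76 + $355.11 = $1,544.83
Net pay = $7,125.23 − $1,544.83 = $5,580.40

$5,580.40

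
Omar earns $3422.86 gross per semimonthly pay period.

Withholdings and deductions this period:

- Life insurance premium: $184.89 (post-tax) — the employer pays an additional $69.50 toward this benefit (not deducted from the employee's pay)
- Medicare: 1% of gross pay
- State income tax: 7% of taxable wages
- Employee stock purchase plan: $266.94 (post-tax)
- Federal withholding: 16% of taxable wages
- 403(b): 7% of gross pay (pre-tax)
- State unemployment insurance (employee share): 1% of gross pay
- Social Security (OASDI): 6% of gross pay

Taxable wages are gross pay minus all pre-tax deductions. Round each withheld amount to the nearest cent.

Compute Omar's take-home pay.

403(b): $3422.86 × 0.07 = $239.60
Taxable wages = $3422.86 − $239.60 = $3183.26
State income tax: $3183.26 × 0.07 = $222.83
Federal withholding: $3183.26 × 0.16 = $509.32
Medicare: $3422.86 × 0.01 = $34.23
Social Security (OASDI): $3422.86 × 0.06 = $205.37
State unemployment insurance (employee share): $3422.86 × 0.01 = $34.23
Employee stock purchase plan: $266.94
Life insurance premium: $184.89
(Employer's $69.50 toward life insurance premium is not withheld from the employee.)
Total deductions = $239.60 + $222.83 + $509.32 + $34.23 + $205.37 + $34.23 + $266.94 + $184.89 = $1697.41
Net pay = $3422.86 − $1697.41 = $1725.45

$1725.45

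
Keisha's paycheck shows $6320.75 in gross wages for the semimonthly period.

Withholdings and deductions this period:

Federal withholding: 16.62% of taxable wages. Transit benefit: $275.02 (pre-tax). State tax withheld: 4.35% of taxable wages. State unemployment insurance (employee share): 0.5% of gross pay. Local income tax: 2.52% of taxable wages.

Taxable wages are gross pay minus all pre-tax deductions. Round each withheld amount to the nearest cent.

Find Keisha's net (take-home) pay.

$4593.99

Transit benefit: $275.02
Taxable wages = $6320.75 − $275.02 = $6045.73
State tax withheld: $6045.73 × 0.0435 = $262.99
Local income tax: $6045.73 × 0.0252 = $152.35
Federal withholding: $6045.73 × 0.1662 = $1004.80
State unemployment insurance (employee share): $6320.75 × 0.005 = $31.60
Total deductions = $275.02 + $262.99 + $152.35 + $1004.80 + $31.60 = $1726.76
Net pay = $6320.75 − $1726.76 = $4593.99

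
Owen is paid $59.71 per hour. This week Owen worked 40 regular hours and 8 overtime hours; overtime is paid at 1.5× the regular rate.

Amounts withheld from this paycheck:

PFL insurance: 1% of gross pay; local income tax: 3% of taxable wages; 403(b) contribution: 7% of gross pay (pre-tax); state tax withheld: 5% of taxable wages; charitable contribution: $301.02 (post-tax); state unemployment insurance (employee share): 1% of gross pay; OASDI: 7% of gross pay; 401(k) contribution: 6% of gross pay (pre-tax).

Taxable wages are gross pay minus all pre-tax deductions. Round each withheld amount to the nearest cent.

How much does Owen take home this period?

$1,904.72

Regular pay: 40 × $59.71 = $2,388.40
Overtime pay: 8 × $59.71 × 1.5 = $716.52
Gross pay = $2,388.40 + $716.52 = $3,104.92
401(k) contribution: $3,104.92 × 0.06 = $186.30
403(b) contribution: $3,104.92 × 0.07 = $217.34
Pre-tax total = $186.30 + $217.34 = $403.64
Taxable wages = $3,104.92 − $403.64 = $2,701.28
State tax withheld: $2,701.28 × 0.05 = $135.06
Local income tax: $2,701.28 × 0.03 = $81.04
State unemployment insurance (employee share): $3,104.92 × 0.01 = $31.05
PFL insurance: $3,104.92 × 0.01 = $31.05
OASDI: $3,104.92 × 0.07 = $217.34
Charitable contribution: $301.02
Total deductions = $186.30 + $217.34 + $135.06 + $81.04 + $31.05 + $31.05 + $217.34 + $301.02 = $1,200.20
Net pay = $3,104.92 − $1,200.20 = $1,904.72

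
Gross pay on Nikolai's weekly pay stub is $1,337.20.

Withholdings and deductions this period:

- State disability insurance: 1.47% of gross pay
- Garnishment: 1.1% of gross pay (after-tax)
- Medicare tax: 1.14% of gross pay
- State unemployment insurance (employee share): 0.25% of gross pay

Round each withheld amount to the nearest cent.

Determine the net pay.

$1,284.25

State disability insurance: $1,337.20 × 0.0147 = $19.66
Medicare tax: $1,337.20 × 0.0114 = $15.24
State unemployment insurance (employee share): $1,337.20 × 0.0025 = $3.34
Garnishment: $1,337.20 × 0.011 = $14.71
Total deductions = $19.66 + $15.24 + $3.34 + $14.71 = $52.95
Net pay = $1,337.20 − $52.95 = $1,284.25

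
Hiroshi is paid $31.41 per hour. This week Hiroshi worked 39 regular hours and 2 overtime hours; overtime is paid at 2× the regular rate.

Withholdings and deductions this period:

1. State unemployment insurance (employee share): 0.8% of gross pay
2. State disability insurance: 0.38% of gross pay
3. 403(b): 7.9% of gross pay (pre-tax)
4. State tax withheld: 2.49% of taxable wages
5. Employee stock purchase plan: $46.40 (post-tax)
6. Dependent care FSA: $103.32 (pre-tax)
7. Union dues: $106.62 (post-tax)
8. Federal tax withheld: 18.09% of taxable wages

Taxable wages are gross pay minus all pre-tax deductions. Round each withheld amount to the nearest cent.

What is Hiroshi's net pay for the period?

Regular pay: 39 × $31.41 = $1,224.99
Overtime pay: 2 × $31.41 × 2 = $125.64
Gross pay = $1,224.99 + $125.64 = $1,350.63
403(b): $1,350.63 × 0.079 = $106.70
Dependent care FSA: $103.32
Pre-tax total = $106.70 + $103.32 = $210.02
Taxable wages = $1,350.63 − $210.02 = $1,140.61
State tax withheld: $1,140.61 × 0.0249 = $28.40
Federal tax withheld: $1,140.61 × 0.1809 = $206.34
State unemployment insurance (employee share): $1,350.63 × 0.008 = $10.81
State disability insurance: $1,350.63 × 0.0038 = $5.13
Employee stock purchase plan: $46.40
Union dues: $106.62
Total deductions = $106.70 + $103.32 + $28.40 + $206.34 + $10.81 + $5.13 + $46.40 + $106.62 = $613.72
Net pay = $1,350.63 − $613.72 = $736.91

$736.91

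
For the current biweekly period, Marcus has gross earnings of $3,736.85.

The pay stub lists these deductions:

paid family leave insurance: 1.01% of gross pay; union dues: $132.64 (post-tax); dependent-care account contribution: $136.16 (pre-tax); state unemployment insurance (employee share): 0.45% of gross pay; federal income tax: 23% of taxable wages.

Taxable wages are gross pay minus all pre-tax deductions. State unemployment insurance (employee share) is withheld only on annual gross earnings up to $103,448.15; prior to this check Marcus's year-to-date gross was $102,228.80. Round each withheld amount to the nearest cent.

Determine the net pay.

$2,596.66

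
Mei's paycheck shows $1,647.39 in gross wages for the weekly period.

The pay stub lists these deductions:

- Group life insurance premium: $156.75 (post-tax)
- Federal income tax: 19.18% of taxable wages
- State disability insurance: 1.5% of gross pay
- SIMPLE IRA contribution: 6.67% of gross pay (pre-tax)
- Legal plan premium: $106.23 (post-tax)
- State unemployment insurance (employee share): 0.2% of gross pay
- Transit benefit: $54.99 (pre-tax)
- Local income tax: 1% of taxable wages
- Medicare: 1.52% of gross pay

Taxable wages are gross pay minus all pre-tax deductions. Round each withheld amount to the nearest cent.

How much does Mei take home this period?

$867.32

Transit benefit: $54.99
SIMPLE IRA contribution: $1,647.39 × 0.0667 = $109.88
Pre-tax total = $54.99 + $109.88 = $164.87
Taxable wages = $1,647.39 − $164.87 = $1,482.52
Federal income tax: $1,482.52 × 0.1918 = $284.35
Local income tax: $1,482.52 × 0.01 = $14.83
Medicare: $1,647.39 × 0.0152 = $25.04
State disability insurance: $1,647.39 × 0.015 = $24.71
State unemployment insurance (employee share): $1,647.39 × 0.002 = $3.29
Legal plan premium: $106.23
Group life insurance premium: $156.75
Total deductions = $54.99 + $109.88 + $284.35 + $14.83 + $25.04 + $24.71 + $3.29 + $106.23 + $156.75 = $780.07
Net pay = $1,647.39 − $780.07 = $867.32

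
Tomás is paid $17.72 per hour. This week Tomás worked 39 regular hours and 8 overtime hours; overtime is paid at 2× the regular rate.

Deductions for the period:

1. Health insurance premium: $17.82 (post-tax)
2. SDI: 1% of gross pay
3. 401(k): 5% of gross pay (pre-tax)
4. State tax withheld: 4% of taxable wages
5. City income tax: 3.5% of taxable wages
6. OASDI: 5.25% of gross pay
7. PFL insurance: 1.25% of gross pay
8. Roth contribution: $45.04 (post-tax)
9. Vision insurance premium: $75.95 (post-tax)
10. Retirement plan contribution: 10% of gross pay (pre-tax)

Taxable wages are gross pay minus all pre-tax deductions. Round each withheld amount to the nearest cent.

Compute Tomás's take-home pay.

Regular pay: 39 × $17.72 = $691.08
Overtime pay: 8 × $17.72 × 2 = $283.52
Gross pay = $691.08 + $283.52 = $974.60
401(k): $974.60 × 0.05 = $48.73
Retirement plan contribution: $974.60 × 0.1 = $97.46
Pre-tax total = $48.73 + $97.46 = $146.19
Taxable wages = $974.60 − $146.19 = $828.41
City income tax: $828.41 × 0.035 = $28.99
State tax withheld: $828.41 × 0.04 = $33.14
PFL insurance: $974.60 × 0.0125 = $12.18
OASDI: $974.60 × 0.0525 = $51.17
SDI: $974.60 × 0.01 = $9.75
Roth contribution: $45.04
Vision insurance premium: $75.95
Health insurance premium: $17.82
Total deductions = $48.73 + $97.46 + $28.99 + $33.14 + $12.18 + $51.17 + $9.75 + $45.04 + $75.95 + $17.82 = $420.23
Net pay = $974.60 − $420.23 = $554.37

$554.37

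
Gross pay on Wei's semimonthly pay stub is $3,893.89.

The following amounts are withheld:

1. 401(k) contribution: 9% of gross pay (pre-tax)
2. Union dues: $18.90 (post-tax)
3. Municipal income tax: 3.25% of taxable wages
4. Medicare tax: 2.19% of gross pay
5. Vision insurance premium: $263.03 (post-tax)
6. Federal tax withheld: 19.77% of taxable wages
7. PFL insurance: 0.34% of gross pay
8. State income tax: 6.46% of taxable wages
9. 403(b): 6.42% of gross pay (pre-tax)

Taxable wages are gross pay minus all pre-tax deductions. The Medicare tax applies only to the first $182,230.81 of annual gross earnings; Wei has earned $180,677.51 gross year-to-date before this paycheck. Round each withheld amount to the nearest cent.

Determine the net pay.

$1,993.34

401(k) contribution: $3,893.89 × 0.09 = $350.45
403(b): $3,893.89 × 0.0642 = $249.99
Pre-tax total = $350.45 + $249.99 = $600.44
Taxable wages = $3,893.89 − $600.44 = $3,293.45
State income tax: $3,293.45 × 0.0646 = $212.76
Municipal income tax: $3,293.45 × 0.0325 = $107.04
Federal tax withheld: $3,293.45 × 0.1977 = $651.12
PFL insurance: $3,893.89 × 0.0034 = $13.24
Medicare tax: only $182,230.81 − $180,677.51 = $1,553.30 of this check is subject → $1,553.30 × 0.0219 = $34.02
Vision insurance premium: $263.03
Union dues: $18.90
Total deductions = $350.45 + $249.99 + $212.76 + $107.04 + $651.12 + $13.24 + $34.02 + $263.03 + $18.90 = $1,900.55
Net pay = $3,893.89 − $1,900.55 = $1,993.34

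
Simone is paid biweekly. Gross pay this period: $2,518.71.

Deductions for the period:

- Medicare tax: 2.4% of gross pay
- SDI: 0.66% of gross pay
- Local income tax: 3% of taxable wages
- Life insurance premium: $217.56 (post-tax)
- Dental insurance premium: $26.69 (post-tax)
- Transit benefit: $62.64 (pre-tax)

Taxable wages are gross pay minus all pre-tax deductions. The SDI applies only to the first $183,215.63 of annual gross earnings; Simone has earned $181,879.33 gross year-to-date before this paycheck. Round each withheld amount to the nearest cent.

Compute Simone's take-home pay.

$2,068.87

Transit benefit: $62.64
Taxable wages = $2,518.71 − $62.64 = $2,456.07
Local income tax: $2,456.07 × 0.03 = $73.68
Medicare tax: $2,518.71 × 0.024 = $60.45
SDI: only $183,215.63 − $181,879.33 = $1,336.30 of this check is subject → $1,336.30 × 0.0066 = $8.82
Life insurance premium: $217.56
Dental insurance premium: $26.69
Total deductions = $62.64 + $73.68 + $60.45 + $8.82 + $217.56 + $26.69 = $449.84
Net pay = $2,518.71 − $449.84 = $2,068.87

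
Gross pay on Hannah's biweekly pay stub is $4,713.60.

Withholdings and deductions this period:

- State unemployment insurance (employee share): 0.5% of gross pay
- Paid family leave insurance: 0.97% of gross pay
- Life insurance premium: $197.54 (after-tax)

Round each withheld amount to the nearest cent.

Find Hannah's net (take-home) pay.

$4,446.77

Paid family leave insurance: $4,713.60 × 0.0097 = $45.72
State unemployment insurance (employee share): $4,713.60 × 0.005 = $23.57
Life insurance premium: $197.54
Total deductions = $45.72 + $23.57 + $197.54 = $266.83
Net pay = $4,713.60 − $266.83 = $4,446.77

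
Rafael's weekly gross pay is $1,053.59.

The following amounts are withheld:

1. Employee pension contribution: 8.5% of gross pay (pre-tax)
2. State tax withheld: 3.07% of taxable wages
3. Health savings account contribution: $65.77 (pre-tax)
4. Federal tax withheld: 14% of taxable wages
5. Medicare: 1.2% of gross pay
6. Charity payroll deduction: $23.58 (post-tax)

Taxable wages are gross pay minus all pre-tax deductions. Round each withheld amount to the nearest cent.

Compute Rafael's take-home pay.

$708.70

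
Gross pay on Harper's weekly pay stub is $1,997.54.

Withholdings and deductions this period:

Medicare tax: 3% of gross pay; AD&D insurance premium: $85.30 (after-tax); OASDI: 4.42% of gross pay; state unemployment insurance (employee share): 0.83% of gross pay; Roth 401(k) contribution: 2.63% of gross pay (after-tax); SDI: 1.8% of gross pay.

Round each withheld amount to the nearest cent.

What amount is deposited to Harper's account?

$1,658.94

SDI: $1,997.54 × 0.018 = $35.96
OASDI: $1,997.54 × 0.0442 = $88.29
State unemployment insurance (employee share): $1,997.54 × 0.0083 = $16.58
Medicare tax: $1,997.54 × 0.03 = $59.93
AD&D insurance premium: $85.30
Roth 401(k) contribution: $1,997.54 × 0.0263 = $52.54
Total deductions = $35.96 + $88.29 + $16.58 + $59.93 + $85.30 + $52.54 = $338.60
Net pay = $1,997.54 − $338.60 = $1,658.94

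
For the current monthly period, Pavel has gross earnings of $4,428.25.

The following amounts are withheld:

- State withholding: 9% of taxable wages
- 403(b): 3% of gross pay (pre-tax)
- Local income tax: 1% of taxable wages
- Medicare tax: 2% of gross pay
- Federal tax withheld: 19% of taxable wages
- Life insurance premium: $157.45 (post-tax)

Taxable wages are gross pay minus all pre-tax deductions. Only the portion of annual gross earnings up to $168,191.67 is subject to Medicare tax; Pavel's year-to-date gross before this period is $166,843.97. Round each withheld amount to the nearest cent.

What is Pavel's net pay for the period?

403(b): $4,428.25 × 0.03 = $132.85
Taxable wages = $4,428.25 − $132.85 = $4,295.40
Local income tax: $4,295.40 × 0.01 = $42.95
Federal tax withheld: $4,295.40 × 0.19 = $816.13
State withholding: $4,295.40 × 0.09 = $386.59
Medicare tax: only $168,191.67 − $166,843.97 = $1,347.70 of this check is subject → $1,347.70 × 0.02 = $26.95
Life insurance premium: $157.45
Total deductions = $132.85 + $42.95 + $816.13 + $386.59 + $26.95 + $157.45 = $1,562.92
Net pay = $4,428.25 − $1,562.92 = $2,865.33

$2,865.33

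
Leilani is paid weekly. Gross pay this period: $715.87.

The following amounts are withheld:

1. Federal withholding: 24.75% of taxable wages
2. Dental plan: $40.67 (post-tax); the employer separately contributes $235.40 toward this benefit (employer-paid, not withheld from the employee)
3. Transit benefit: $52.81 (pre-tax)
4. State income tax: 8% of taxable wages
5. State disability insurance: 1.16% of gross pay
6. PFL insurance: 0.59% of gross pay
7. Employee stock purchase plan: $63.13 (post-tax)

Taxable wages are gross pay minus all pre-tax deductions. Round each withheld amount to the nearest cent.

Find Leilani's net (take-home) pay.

Transit benefit: $52.81
Taxable wages = $715.87 − $52.81 = $663.06
Federal withholding: $663.06 × 0.2475 = $164.11
State income tax: $663.06 × 0.08 = $53.04
PFL insurance: $715.87 × 0.0059 = $4.22
State disability insurance: $715.87 × 0.0116 = $8.30
Employee stock purchase plan: $63.13
Dental plan: $40.67
(Employer's $235.40 toward dental plan is not withheld from the employee.)
Total deductions = $52.81 + $164.11 + $53.04 + $4.22 + $8.30 + $63.13 + $40.67 = $386.28
Net pay = $715.87 − $386.28 = $329.59

$329.59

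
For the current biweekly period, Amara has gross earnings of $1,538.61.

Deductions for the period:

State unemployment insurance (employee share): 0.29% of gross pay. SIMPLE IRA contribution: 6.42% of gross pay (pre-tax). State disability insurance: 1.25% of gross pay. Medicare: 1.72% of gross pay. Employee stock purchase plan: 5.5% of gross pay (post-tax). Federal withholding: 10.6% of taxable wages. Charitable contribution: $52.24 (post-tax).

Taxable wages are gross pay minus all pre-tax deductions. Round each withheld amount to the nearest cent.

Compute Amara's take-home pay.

$1,100.20

SIMPLE IRA contribution: $1,538.61 × 0.0642 = $98.78
Taxable wages = $1,538.61 − $98.78 = $1,439.83
Federal withholding: $1,439.83 × 0.106 = $152.62
State disability insurance: $1,538.61 × 0.0125 = $19.23
Medicare: $1,538.61 × 0.0172 = $26.46
State unemployment insurance (employee share): $1,538.61 × 0.0029 = $4.46
Charitable contribution: $52.24
Employee stock purchase plan: $1,538.61 × 0.055 = $84.62
Total deductions = $98.78 + $152.62 + $19.23 + $26.46 + $4.46 + $52.24 + $84.62 = $438.41
Net pay = $1,538.61 − $438.41 = $1,100.20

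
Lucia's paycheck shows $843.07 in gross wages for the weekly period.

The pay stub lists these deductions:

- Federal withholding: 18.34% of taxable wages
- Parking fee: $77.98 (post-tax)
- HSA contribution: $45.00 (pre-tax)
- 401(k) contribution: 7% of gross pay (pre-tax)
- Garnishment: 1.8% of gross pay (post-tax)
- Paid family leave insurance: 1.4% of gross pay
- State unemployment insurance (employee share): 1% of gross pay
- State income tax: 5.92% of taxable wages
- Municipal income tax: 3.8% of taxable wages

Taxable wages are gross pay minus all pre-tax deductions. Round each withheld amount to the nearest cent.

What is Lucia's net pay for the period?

HSA contribution: $45.00
401(k) contribution: $843.07 × 0.07 = $59.01
Pre-tax total = $45.00 + $59.01 = $104.01
Taxable wages = $843.07 − $104.01 = $739.06
State income tax: $739.06 × 0.0592 = $43.75
Municipal income tax: $739.06 × 0.038 = $28.08
Federal withholding: $739.06 × 0.1834 = $135.54
State unemployment insurance (employee share): $843.07 × 0.01 = $8.43
Paid family leave insurance: $843.07 × 0.014 = $11.80
Parking fee: $77.98
Garnishment: $843.07 × 0.018 = $15.18
Total deductions = $45.00 + $59.01 + $43.75 + $28.08 + $135.54 + $8.43 + $11.80 + $77.98 + $15.18 = $424.77
Net pay = $843.07 − $424.77 = $418.30

$418.30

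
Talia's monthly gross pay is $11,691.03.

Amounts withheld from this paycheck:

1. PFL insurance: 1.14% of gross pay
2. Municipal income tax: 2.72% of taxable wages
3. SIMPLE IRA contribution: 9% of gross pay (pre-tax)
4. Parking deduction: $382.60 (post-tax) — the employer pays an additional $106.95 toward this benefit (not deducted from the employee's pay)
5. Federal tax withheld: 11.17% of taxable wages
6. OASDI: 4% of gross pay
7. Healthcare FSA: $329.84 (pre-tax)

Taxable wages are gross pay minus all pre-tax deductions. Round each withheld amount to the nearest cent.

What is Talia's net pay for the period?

$7,893.56

Healthcare FSA: $329.84
SIMPLE IRA contribution: $11,691.03 × 0.09 = $1,052.19
Pre-tax total = $329.84 + $1,052.19 = $1,382.03
Taxable wages = $11,691.03 − $1,382.03 = $10,309.00
Municipal income tax: $10,309.00 × 0.0272 = $280.40
Federal tax withheld: $10,309.00 × 0.1117 = $1,151.52
PFL insurance: $11,691.03 × 0.0114 = $133.28
OASDI: $11,691.03 × 0.04 = $467.64
Parking deduction: $382.60
(Employer's $106.95 toward parking deduction is not withheld from the employee.)
Total deductions = $329.84 + $1,052.19 + $280.40 + $1,151.52 + $133.28 + $467.64 + $382.60 = $3,797.47
Net pay = $11,691.03 − $3,797.47 = $7,893.56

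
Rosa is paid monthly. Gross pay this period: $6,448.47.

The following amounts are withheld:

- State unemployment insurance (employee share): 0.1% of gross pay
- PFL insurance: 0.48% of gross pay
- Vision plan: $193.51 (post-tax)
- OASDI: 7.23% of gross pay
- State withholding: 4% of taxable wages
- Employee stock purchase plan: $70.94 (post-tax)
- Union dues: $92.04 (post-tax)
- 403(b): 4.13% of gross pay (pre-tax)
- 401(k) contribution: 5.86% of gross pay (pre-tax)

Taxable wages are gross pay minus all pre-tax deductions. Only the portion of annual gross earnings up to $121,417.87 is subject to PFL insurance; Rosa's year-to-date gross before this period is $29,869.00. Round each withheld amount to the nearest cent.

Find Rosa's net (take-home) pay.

$4,711.99

403(b): $6,448.47 × 0.0413 = $266.32
401(k) contribution: $6,448.47 × 0.0586 = $377.88
Pre-tax total = $266.32 + $377.88 = $644.20
Taxable wages = $6,448.47 − $644.20 = $5,804.27
State withholding: $5,804.27 × 0.04 = $232.17
OASDI: $6,448.47 × 0.0723 = $466.22
State unemployment insurance (employee share): $6,448.47 × 0.001 = $6.45
PFL insurance: cap not yet reached, full $6,448.47 is subject → $6,448.47 × 0.0048 = $30.95
Employee stock purchase plan: $70.94
Vision plan: $193.51
Union dues: $92.04
Total deductions = $266.32 + $377.88 + $232.17 + $466.22 + $6.45 + $30.95 + $70.94 + $193.51 + $92.04 = $1,736.48
Net pay = $6,448.47 − $1,736.48 = $4,711.99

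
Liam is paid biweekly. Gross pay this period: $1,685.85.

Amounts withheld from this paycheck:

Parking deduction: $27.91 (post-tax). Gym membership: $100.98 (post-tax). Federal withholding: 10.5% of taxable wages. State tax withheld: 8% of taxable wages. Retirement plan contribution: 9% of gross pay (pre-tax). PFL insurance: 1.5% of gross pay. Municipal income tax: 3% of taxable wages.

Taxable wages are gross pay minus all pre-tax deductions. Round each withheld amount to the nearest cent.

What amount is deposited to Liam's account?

Retirement plan contribution: $1,685.85 × 0.09 = $151.73
Taxable wages = $1,685.85 − $151.73 = $1,534.12
Municipal income tax: $1,534.12 × 0.03 = $46.02
State tax withheld: $1,534.12 × 0.08 = $122.73
Federal withholding: $1,534.12 × 0.105 = $161.08
PFL insurance: $1,685.85 × 0.015 = $25.29
Gym membership: $100.98
Parking deduction: $27.91
Total deductions = $151.73 + $46.02 + $122.73 + $161.08 + $25.29 + $100.98 + $27.91 = $635.74
Net pay = $1,685.85 − $635.74 = $1,050.11

$1,050.11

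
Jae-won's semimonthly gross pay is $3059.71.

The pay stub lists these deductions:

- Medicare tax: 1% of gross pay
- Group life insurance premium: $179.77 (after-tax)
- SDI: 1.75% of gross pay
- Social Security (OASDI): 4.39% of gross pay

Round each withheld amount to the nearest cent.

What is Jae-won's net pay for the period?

SDI: $3059.71 × 0.0175 = $53.54
Medicare tax: $3059.71 × 0.01 = $30.60
Social Security (OASDI): $3059.71 × 0.0439 = $134.32
Group life insurance premium: $179.77
Total deductions = $53.54 + $30.60 + $134.32 + $179.77 = $398.23
Net pay = $3059.71 − $398.23 = $2661.48

$2661.48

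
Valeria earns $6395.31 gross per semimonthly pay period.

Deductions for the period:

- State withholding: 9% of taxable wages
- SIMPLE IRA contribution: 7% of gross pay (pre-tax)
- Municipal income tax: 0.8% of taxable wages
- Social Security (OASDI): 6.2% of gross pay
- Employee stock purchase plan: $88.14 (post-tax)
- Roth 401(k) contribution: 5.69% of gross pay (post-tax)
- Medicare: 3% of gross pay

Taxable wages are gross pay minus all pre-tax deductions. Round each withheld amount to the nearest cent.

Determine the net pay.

$4324.37

SIMPLE IRA contribution: $6395.31 × 0.07 = $447.67
Taxable wages = $6395.31 − $447.67 = $5947.64
Municipal income tax: $5947.64 × 0.008 = $47.58
State withholding: $5947.64 × 0.09 = $535.29
Social Security (OASDI): $6395.31 × 0.062 = $396.51
Medicare: $6395.31 × 0.03 = $191.86
Employee stock purchase plan: $88.14
Roth 401(k) contribution: $6395.31 × 0.0569 = $363.89
Total deductions = $447.67 + $47.58 + $535.29 + $396.51 + $191.86 + $88.14 + $363.89 = $2070.94
Net pay = $6395.31 − $2070.94 = $4324.37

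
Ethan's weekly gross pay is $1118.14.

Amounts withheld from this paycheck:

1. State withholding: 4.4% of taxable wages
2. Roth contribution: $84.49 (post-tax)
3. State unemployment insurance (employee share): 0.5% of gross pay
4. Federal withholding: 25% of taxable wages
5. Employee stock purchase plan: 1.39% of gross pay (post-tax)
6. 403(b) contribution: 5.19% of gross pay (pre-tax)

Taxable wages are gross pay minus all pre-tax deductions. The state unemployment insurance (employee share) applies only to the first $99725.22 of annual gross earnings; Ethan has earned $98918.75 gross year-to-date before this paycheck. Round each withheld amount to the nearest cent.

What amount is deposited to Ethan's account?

$644.38

403(b) contribution: $1118.14 × 0.0519 = $58.03
Taxable wages = $1118.14 − $58.03 = $1060.11
Federal withholding: $1060.11 × 0.25 = $265.03
State withholding: $1060.11 × 0.044 = $46.64
State unemployment insurance (employee share): only $99725.22 − $98918.75 = $806.47 of this check is subject → $806.47 × 0.005 = $4.03
Roth contribution: $84.49
Employee stock purchase plan: $1118.14 × 0.0139 = $15.54
Total deductions = $58.03 + $265.03 + $46.64 + $4.03 + $84.49 + $15.54 = $473.76
Net pay = $1118.14 − $473.76 = $644.38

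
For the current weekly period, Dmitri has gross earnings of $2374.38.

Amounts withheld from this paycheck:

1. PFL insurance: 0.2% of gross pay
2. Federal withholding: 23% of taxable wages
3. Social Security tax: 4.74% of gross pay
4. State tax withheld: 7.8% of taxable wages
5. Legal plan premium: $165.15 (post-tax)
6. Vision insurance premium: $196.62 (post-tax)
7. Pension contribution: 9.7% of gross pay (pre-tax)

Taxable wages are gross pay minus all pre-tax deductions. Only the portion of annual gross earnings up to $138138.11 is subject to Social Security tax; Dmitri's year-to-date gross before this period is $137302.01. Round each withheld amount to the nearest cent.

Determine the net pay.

$1077.54

Pension contribution: $2374.38 × 0.097 = $230.31
Taxable wages = $2374.38 − $230.31 = $2144.07
Federal withholding: $2144.07 × 0.23 = $493.14
State tax withheld: $2144.07 × 0.078 = $167.24
PFL insurance: $2374.38 × 0.002 = $4.75
Social Security tax: only $138138.11 − $137302.01 = $836.10 of this check is subject → $836.10 × 0.0474 = $39.63
Legal plan premium: $165.15
Vision insurance premium: $196.62
Total deductions = $230.31 + $493.14 + $167.24 + $4.75 + $39.63 + $165.15 + $196.62 = $1296.84
Net pay = $2374.38 − $1296.84 = $1077.54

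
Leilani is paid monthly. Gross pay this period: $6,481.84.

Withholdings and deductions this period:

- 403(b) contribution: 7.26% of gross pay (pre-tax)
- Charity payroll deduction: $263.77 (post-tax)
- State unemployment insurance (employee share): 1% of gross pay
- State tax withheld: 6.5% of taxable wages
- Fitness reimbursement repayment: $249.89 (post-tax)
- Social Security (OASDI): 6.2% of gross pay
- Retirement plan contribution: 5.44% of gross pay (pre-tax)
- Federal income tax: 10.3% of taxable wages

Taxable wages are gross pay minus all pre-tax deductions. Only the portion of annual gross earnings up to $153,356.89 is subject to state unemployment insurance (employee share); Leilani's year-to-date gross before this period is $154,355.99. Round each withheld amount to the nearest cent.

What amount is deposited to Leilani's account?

$3,792.47

403(b) contribution: $6,481.84 × 0.0726 = $470.58
Retirement plan contribution: $6,481.84 × 0.0544 = $352.61
Pre-tax total = $470.58 + $352.61 = $823.19
Taxable wages = $6,481.84 − $823.19 = $5,658.65
Federal income tax: $5,658.65 × 0.103 = $582.84
State tax withheld: $5,658.65 × 0.065 = $367.81
Social Security (OASDI): $6,481.84 × 0.062 = $401.87
State unemployment insurance (employee share): annual cap $153,356.89 already reached (YTD $154,355.99), so $0.00
Fitness reimbursement repayment: $249.89
Charity payroll deduction: $263.77
Total deductions = $470.58 + $352.61 + $582.84 + $367.81 + $401.87 + $0.00 + $249.89 + $263.77 = $2,689.37
Net pay = $6,481.84 − $2,689.37 = $3,792.47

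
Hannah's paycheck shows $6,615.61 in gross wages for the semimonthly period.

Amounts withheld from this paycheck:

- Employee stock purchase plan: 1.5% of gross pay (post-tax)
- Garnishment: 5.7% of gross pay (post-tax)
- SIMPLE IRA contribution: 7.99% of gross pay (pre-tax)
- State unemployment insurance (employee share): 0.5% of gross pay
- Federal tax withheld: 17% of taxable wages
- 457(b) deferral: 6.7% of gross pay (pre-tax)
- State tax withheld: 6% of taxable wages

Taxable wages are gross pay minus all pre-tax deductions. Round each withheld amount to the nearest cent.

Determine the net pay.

SIMPLE IRA contribution: $6,615.61 × 0.0799 = $528.59
457(b) deferral: $6,615.61 × 0.067 = $443.25
Pre-tax total = $528.59 + $443.25 = $971.84
Taxable wages = $6,615.61 − $971.84 = $5,643.77
Federal tax withheld: $5,643.77 × 0.17 = $959.44
State tax withheld: $5,643.77 × 0.06 = $338.63
State unemployment insurance (employee share): $6,615.61 × 0.005 = $33.08
Garnishment: $6,615.61 × 0.057 = $377.09
Employee stock purchase plan: $6,615.61 × 0.015 = $99.23
Total deductions = $528.59 + $443.25 + $959.44 + $338.63 + $33.08 + $377.09 + $99.23 = $2,779.31
Net pay = $6,615.61 − $2,779.31 = $3,836.30

$3,836.30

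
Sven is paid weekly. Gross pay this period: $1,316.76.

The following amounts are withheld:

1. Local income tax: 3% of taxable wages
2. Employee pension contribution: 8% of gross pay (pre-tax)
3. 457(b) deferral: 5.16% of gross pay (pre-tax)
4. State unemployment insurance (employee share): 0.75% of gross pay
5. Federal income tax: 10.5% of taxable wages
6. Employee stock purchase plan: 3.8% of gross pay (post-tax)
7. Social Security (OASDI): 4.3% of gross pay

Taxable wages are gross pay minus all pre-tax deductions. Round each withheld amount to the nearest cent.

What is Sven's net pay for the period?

$872.57

457(b) deferral: $1,316.76 × 0.0516 = $67.94
Employee pension contribution: $1,316.76 × 0.08 = $105.34
Pre-tax total = $67.94 + $105.34 = $173.28
Taxable wages = $1,316.76 − $173.28 = $1,143.48
Federal income tax: $1,143.48 × 0.105 = $120.07
Local income tax: $1,143.48 × 0.03 = $34.30
State unemployment insurance (employee share): $1,316.76 × 0.0075 = $9.88
Social Security (OASDI): $1,316.76 × 0.043 = $56.62
Employee stock purchase plan: $1,316.76 × 0.038 = $50.04
Total deductions = $67.94 + $105.34 + $120.07 + $34.30 + $9.88 + $56.62 + $50.04 = $444.19
Net pay = $1,316.76 − $444.19 = $872.57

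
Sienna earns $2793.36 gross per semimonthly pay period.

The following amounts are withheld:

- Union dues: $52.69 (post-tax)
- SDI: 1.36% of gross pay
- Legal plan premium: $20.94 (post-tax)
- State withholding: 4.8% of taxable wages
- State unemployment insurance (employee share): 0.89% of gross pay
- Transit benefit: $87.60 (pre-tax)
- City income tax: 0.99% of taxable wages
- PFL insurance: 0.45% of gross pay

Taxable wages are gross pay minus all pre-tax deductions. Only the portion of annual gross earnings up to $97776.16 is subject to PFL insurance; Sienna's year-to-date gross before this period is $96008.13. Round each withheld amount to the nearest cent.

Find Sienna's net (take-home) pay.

$2404.65

Transit benefit: $87.60
Taxable wages = $2793.36 − $87.60 = $2705.76
State withholding: $2705.76 × 0.048 = $129.88
City income tax: $2705.76 × 0.0099 = $26.79
State unemployment insurance (employee share): $2793.36 × 0.0089 = $24.86
PFL insurance: only $97776.16 − $96008.13 = $1768.03 of this check is subject → $1768.03 × 0.0045 = $7.96
SDI: $2793.36 × 0.0136 = $37.99
Union dues: $52.69
Legal plan premium: $20.94
Total deductions = $87.60 + $129.88 + $26.79 + $24.86 + $7.96 + $37.99 + $52.69 + $20.94 = $388.71
Net pay = $2793.36 − $388.71 = $2404.65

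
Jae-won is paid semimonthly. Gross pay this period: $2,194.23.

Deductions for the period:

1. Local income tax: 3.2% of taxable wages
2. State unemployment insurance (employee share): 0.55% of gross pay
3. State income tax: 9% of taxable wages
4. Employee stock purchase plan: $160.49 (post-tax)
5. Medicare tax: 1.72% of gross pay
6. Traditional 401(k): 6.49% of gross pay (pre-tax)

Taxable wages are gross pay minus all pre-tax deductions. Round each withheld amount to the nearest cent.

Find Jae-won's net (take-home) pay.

$1,591.20

Traditional 401(k): $2,194.23 × 0.0649 = $142.41
Taxable wages = $2,194.23 − $142.41 = $2,051.82
Local income tax: $2,051.82 × 0.032 = $65.66
State income tax: $2,051.82 × 0.09 = $184.66
State unemployment insurance (employee share): $2,194.23 × 0.0055 = $12.07
Medicare tax: $2,194.23 × 0.0172 = $37.74
Employee stock purchase plan: $160.49
Total deductions = $142.41 + $65.66 + $184.66 + $12.07 + $37.74 + $160.49 = $603.03
Net pay = $2,194.23 − $603.03 = $1,591.20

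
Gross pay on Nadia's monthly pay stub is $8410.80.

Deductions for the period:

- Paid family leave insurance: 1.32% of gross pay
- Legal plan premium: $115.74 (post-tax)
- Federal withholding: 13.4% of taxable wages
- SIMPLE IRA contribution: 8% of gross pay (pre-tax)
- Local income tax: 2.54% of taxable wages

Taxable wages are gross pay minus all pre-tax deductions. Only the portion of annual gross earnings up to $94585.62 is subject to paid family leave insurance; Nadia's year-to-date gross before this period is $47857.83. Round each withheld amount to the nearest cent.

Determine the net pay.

SIMPLE IRA contribution: $8410.80 × 0.08 = $672.86
Taxable wages = $8410.80 − $672.86 = $7737.94
Local income tax: $7737.94 × 0.0254 = $196.54
Federal withholding: $7737.94 × 0.134 = $1036.88
Paid family leave insurance: cap not yet reached, full $8410.80 is subject → $8410.80 × 0.0132 = $111.02
Legal plan premium: $115.74
Total deductions = $672.86 + $196.54 + $1036.88 + $111.02 + $115.74 = $2133.04
Net pay = $8410.80 − $2133.04 = $6277.76

$6277.76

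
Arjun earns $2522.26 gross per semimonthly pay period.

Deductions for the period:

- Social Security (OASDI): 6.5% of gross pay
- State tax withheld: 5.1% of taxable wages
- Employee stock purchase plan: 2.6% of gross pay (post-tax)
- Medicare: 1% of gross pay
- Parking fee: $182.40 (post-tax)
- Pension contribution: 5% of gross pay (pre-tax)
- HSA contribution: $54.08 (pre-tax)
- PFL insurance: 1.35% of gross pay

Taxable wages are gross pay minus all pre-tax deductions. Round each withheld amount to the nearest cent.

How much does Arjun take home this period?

$1751.42

HSA contribution: $54.08
Pension contribution: $2522.26 × 0.05 = $126.11
Pre-tax total = $54.08 + $126.11 = $180.19
Taxable wages = $2522.26 − $180.19 = $2342.07
State tax withheld: $2342.07 × 0.051 = $119.45
Medicare: $2522.26 × 0.01 = $25.22
Social Security (OASDI): $2522.26 × 0.065 = $163.95
PFL insurance: $2522.26 × 0.0135 = $34.05
Employee stock purchase plan: $2522.26 × 0.026 = $65.58
Parking fee: $182.40
Total deductions = $54.08 + $126.11 + $119.45 + $25.22 + $163.95 + $34.05 + $65.58 + $182.40 = $770.84
Net pay = $2522.26 − $770.84 = $1751.42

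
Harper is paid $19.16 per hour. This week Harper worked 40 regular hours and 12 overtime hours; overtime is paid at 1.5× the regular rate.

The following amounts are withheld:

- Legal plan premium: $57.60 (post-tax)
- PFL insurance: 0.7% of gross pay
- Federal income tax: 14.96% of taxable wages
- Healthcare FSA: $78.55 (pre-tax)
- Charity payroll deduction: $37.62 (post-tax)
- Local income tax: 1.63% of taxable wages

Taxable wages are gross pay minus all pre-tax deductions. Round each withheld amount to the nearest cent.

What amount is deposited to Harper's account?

Regular pay: 40 × $19.16 = $766.40
Overtime pay: 12 × $19.16 × 1.5 = $344.88
Gross pay = $766.40 + $344.88 = $1,111.28
Healthcare FSA: $78.55
Taxable wages = $1,111.28 − $78.55 = $1,032.73
Local income tax: $1,032.73 × 0.0163 = $16.83
Federal income tax: $1,032.73 × 0.1496 = $154.50
PFL insurance: $1,111.28 × 0.007 = $7.78
Charity payroll deduction: $37.62
Legal plan premium: $57.60
Total deductions = $78.55 + $16.83 + $154.50 + $7.78 + $37.62 + $57.60 = $352.88
Net pay = $1,111.28 − $352.88 = $758.40

$758.40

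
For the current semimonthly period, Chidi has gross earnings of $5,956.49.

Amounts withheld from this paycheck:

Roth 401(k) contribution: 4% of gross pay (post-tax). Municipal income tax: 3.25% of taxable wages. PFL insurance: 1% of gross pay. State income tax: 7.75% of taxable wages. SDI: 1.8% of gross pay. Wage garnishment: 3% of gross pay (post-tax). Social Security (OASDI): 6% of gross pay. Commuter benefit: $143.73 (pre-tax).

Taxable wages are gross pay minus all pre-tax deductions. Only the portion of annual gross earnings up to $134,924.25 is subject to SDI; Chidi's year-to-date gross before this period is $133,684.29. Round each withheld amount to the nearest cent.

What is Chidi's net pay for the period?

Commuter benefit: $143.73
Taxable wages = $5,956.49 − $143.73 = $5,812.76
State income tax: $5,812.76 × 0.0775 = $450.49
Municipal income tax: $5,812.76 × 0.0325 = $188.91
PFL insurance: $5,956.49 × 0.01 = $59.56
SDI: only $134,924.25 − $133,684.29 = $1,239.96 of this check is subject → $1,239.96 × 0.018 = $22.32
Social Security (OASDI): $5,956.49 × 0.06 = $357.39
Roth 401(k) contribution: $5,956.49 × 0.04 = $238.26
Wage garnishment: $5,956.49 × 0.03 = $178.69
Total deductions = $143.73 + $450.49 + $188.91 + $59.56 + $22.32 + $357.39 + $238.26 + $178.69 = $1,639.35
Net pay = $5,956.49 − $1,639.35 = $4,317.14

$4,317.14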